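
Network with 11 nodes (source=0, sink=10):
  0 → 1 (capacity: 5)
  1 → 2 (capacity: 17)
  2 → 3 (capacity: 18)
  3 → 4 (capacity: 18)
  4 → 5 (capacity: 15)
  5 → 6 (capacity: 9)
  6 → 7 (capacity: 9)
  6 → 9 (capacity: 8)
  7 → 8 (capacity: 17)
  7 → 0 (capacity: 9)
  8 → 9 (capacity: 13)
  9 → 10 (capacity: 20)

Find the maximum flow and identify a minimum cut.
Max flow = 5, Min cut edges: (0,1)

Maximum flow: 5
Minimum cut: (0,1)
Partition: S = [0], T = [1, 2, 3, 4, 5, 6, 7, 8, 9, 10]

Max-flow min-cut theorem verified: both equal 5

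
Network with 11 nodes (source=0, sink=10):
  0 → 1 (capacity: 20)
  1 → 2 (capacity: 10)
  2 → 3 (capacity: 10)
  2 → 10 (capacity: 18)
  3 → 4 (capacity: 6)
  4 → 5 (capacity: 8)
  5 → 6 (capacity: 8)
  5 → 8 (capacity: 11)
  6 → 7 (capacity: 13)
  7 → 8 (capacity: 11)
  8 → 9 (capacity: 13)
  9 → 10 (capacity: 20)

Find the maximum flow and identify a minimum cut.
Max flow = 10, Min cut edges: (1,2)

Maximum flow: 10
Minimum cut: (1,2)
Partition: S = [0, 1], T = [2, 3, 4, 5, 6, 7, 8, 9, 10]

Max-flow min-cut theorem verified: both equal 10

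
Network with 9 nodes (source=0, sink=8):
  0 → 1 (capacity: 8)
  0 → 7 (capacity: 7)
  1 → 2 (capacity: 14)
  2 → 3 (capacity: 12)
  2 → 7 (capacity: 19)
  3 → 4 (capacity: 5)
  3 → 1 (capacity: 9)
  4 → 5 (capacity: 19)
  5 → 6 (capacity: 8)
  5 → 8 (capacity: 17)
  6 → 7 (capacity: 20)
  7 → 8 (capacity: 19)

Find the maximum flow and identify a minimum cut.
Max flow = 15, Min cut edges: (0,1), (0,7)

Maximum flow: 15
Minimum cut: (0,1), (0,7)
Partition: S = [0], T = [1, 2, 3, 4, 5, 6, 7, 8]

Max-flow min-cut theorem verified: both equal 15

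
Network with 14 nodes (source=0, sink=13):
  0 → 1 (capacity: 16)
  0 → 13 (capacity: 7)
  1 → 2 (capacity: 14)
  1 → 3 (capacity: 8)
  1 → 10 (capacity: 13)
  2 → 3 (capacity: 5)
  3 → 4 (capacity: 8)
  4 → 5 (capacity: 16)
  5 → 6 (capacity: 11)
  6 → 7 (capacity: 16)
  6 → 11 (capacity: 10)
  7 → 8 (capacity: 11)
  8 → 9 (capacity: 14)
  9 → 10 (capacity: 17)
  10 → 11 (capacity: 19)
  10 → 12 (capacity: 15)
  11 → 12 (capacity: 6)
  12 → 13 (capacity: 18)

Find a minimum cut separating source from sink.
Min cut value = 23, edges: (0,1), (0,13)

Min cut value: 23
Partition: S = [0], T = [1, 2, 3, 4, 5, 6, 7, 8, 9, 10, 11, 12, 13]
Cut edges: (0,1), (0,13)

By max-flow min-cut theorem, max flow = min cut = 23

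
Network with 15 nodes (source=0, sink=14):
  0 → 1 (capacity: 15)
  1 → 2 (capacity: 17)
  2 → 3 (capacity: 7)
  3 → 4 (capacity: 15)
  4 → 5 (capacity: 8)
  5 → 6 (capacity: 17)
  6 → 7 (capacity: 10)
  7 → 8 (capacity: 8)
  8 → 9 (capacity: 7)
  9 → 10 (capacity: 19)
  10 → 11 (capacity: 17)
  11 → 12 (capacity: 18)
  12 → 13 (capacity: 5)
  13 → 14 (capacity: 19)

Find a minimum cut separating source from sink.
Min cut value = 5, edges: (12,13)

Min cut value: 5
Partition: S = [0, 1, 2, 3, 4, 5, 6, 7, 8, 9, 10, 11, 12], T = [13, 14]
Cut edges: (12,13)

By max-flow min-cut theorem, max flow = min cut = 5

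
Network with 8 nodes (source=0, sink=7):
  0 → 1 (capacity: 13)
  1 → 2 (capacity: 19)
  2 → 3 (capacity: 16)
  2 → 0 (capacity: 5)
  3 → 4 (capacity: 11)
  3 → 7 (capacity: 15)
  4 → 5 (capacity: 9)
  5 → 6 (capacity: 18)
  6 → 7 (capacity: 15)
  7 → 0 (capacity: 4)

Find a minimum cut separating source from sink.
Min cut value = 13, edges: (0,1)

Min cut value: 13
Partition: S = [0], T = [1, 2, 3, 4, 5, 6, 7]
Cut edges: (0,1)

By max-flow min-cut theorem, max flow = min cut = 13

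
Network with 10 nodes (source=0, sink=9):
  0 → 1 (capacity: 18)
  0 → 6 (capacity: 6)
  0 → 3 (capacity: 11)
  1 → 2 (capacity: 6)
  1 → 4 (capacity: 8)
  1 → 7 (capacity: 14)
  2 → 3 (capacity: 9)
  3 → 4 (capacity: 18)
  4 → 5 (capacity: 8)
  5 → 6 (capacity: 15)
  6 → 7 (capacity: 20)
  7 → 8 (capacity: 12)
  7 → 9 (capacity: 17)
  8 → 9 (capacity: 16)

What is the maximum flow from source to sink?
Maximum flow = 28

Max flow: 28

Flow assignment:
  0 → 1: 14/18
  0 → 6: 6/6
  0 → 3: 8/11
  1 → 7: 14/14
  3 → 4: 8/18
  4 → 5: 8/8
  5 → 6: 8/15
  6 → 7: 14/20
  7 → 8: 11/12
  7 → 9: 17/17
  8 → 9: 11/16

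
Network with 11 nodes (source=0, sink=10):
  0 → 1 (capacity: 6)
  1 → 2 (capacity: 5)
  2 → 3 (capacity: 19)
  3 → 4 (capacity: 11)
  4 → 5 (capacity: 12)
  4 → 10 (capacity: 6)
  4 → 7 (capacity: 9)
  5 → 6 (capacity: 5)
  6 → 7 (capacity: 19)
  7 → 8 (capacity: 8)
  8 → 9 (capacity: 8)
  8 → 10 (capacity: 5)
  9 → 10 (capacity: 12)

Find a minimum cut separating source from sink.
Min cut value = 5, edges: (1,2)

Min cut value: 5
Partition: S = [0, 1], T = [2, 3, 4, 5, 6, 7, 8, 9, 10]
Cut edges: (1,2)

By max-flow min-cut theorem, max flow = min cut = 5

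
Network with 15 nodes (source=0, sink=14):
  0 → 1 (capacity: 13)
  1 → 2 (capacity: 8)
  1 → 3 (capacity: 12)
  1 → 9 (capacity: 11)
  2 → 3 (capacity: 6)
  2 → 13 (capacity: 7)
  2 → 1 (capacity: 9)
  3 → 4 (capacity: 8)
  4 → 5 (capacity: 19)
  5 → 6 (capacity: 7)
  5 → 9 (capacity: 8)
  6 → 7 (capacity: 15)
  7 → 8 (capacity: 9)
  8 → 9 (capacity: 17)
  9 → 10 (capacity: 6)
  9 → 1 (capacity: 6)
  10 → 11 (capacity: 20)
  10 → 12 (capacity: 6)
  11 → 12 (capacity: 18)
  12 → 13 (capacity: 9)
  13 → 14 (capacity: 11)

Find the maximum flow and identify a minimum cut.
Max flow = 11, Min cut edges: (13,14)

Maximum flow: 11
Minimum cut: (13,14)
Partition: S = [0, 1, 2, 3, 4, 5, 6, 7, 8, 9, 10, 11, 12, 13], T = [14]

Max-flow min-cut theorem verified: both equal 11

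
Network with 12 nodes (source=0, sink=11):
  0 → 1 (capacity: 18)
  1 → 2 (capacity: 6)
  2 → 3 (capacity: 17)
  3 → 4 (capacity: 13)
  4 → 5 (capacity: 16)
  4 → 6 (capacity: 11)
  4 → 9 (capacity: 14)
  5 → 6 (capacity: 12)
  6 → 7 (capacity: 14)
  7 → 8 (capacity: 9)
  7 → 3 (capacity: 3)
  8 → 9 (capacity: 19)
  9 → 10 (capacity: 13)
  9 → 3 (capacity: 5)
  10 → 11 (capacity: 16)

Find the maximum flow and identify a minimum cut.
Max flow = 6, Min cut edges: (1,2)

Maximum flow: 6
Minimum cut: (1,2)
Partition: S = [0, 1], T = [2, 3, 4, 5, 6, 7, 8, 9, 10, 11]

Max-flow min-cut theorem verified: both equal 6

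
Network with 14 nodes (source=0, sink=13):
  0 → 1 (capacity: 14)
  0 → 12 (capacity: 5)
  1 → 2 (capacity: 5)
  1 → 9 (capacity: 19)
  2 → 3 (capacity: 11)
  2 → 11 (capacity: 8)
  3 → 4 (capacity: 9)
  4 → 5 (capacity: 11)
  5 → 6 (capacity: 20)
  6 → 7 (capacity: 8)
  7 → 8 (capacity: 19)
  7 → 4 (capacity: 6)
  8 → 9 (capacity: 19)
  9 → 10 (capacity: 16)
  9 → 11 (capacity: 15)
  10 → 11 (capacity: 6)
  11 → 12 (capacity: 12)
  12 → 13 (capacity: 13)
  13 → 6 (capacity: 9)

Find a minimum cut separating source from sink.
Min cut value = 13, edges: (12,13)

Min cut value: 13
Partition: S = [0, 1, 2, 3, 4, 5, 6, 7, 8, 9, 10, 11, 12], T = [13]
Cut edges: (12,13)

By max-flow min-cut theorem, max flow = min cut = 13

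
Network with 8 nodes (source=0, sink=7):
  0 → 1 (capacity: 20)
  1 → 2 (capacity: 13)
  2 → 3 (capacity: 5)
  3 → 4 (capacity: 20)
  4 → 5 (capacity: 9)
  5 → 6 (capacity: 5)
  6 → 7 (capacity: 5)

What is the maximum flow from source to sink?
Maximum flow = 5

Max flow: 5

Flow assignment:
  0 → 1: 5/20
  1 → 2: 5/13
  2 → 3: 5/5
  3 → 4: 5/20
  4 → 5: 5/9
  5 → 6: 5/5
  6 → 7: 5/5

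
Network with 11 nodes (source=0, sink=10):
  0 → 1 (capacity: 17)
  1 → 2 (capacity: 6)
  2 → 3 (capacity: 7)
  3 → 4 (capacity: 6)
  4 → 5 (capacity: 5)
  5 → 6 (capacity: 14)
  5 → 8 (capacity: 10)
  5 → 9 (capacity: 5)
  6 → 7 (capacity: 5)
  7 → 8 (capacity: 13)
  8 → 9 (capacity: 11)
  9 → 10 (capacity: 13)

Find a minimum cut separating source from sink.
Min cut value = 5, edges: (4,5)

Min cut value: 5
Partition: S = [0, 1, 2, 3, 4], T = [5, 6, 7, 8, 9, 10]
Cut edges: (4,5)

By max-flow min-cut theorem, max flow = min cut = 5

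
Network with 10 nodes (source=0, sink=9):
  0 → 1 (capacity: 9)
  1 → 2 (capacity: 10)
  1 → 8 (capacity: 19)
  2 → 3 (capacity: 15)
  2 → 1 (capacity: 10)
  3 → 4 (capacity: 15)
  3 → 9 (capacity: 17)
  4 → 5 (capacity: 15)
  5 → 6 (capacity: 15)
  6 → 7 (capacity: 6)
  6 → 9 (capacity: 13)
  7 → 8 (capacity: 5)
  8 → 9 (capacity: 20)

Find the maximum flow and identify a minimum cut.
Max flow = 9, Min cut edges: (0,1)

Maximum flow: 9
Minimum cut: (0,1)
Partition: S = [0], T = [1, 2, 3, 4, 5, 6, 7, 8, 9]

Max-flow min-cut theorem verified: both equal 9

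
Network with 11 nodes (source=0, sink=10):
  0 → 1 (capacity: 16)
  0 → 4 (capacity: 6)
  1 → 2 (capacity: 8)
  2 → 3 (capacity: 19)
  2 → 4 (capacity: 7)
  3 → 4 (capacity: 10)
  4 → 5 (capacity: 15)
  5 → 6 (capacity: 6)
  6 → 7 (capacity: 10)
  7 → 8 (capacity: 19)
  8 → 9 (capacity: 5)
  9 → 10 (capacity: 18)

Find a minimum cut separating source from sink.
Min cut value = 5, edges: (8,9)

Min cut value: 5
Partition: S = [0, 1, 2, 3, 4, 5, 6, 7, 8], T = [9, 10]
Cut edges: (8,9)

By max-flow min-cut theorem, max flow = min cut = 5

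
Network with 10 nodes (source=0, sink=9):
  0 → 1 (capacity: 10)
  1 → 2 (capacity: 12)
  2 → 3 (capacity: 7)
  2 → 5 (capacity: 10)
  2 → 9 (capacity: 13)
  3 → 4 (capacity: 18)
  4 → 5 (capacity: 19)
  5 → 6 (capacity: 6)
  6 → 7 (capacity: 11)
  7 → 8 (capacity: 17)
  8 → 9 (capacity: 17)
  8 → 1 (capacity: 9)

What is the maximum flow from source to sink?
Maximum flow = 10

Max flow: 10

Flow assignment:
  0 → 1: 10/10
  1 → 2: 10/12
  2 → 9: 10/13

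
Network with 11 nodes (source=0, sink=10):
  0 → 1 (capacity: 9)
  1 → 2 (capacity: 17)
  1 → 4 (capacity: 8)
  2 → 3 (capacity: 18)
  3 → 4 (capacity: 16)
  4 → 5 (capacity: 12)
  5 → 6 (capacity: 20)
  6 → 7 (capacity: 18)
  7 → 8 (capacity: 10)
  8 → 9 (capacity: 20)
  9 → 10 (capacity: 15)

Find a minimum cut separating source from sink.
Min cut value = 9, edges: (0,1)

Min cut value: 9
Partition: S = [0], T = [1, 2, 3, 4, 5, 6, 7, 8, 9, 10]
Cut edges: (0,1)

By max-flow min-cut theorem, max flow = min cut = 9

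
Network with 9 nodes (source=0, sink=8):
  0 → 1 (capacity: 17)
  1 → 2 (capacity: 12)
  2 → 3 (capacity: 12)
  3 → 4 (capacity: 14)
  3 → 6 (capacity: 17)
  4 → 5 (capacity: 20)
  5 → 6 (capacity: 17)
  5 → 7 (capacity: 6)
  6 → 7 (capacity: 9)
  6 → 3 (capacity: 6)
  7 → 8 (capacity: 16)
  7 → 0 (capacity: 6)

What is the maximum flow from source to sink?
Maximum flow = 12

Max flow: 12

Flow assignment:
  0 → 1: 12/17
  1 → 2: 12/12
  2 → 3: 12/12
  3 → 4: 3/14
  3 → 6: 9/17
  4 → 5: 3/20
  5 → 7: 3/6
  6 → 7: 9/9
  7 → 8: 12/16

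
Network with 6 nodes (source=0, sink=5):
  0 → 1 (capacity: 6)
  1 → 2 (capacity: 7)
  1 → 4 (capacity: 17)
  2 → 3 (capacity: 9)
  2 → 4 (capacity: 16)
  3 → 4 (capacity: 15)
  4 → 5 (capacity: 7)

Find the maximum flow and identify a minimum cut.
Max flow = 6, Min cut edges: (0,1)

Maximum flow: 6
Minimum cut: (0,1)
Partition: S = [0], T = [1, 2, 3, 4, 5]

Max-flow min-cut theorem verified: both equal 6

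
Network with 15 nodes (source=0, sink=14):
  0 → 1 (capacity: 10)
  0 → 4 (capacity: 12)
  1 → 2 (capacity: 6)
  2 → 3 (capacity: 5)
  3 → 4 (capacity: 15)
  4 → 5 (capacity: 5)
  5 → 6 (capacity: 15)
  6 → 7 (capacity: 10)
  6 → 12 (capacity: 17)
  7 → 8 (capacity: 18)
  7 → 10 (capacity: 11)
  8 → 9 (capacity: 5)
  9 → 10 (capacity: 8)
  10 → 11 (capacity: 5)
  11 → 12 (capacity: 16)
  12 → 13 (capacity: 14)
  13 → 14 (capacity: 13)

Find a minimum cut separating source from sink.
Min cut value = 5, edges: (4,5)

Min cut value: 5
Partition: S = [0, 1, 2, 3, 4], T = [5, 6, 7, 8, 9, 10, 11, 12, 13, 14]
Cut edges: (4,5)

By max-flow min-cut theorem, max flow = min cut = 5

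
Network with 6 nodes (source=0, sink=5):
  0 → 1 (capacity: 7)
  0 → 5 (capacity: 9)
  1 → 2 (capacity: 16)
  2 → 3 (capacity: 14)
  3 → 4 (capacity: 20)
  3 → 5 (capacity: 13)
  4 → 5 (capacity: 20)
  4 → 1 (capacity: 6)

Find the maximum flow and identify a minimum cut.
Max flow = 16, Min cut edges: (0,1), (0,5)

Maximum flow: 16
Minimum cut: (0,1), (0,5)
Partition: S = [0], T = [1, 2, 3, 4, 5]

Max-flow min-cut theorem verified: both equal 16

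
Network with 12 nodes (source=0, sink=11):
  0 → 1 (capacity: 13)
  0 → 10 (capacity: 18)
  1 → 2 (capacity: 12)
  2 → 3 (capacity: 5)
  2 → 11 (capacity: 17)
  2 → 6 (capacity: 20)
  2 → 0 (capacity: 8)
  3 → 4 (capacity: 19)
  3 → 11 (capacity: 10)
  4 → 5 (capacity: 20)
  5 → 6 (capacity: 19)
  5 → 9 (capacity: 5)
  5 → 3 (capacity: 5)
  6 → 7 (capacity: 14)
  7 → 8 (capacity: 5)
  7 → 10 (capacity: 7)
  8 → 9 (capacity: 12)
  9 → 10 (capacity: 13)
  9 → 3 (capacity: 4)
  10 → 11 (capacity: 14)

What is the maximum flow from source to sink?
Maximum flow = 26

Max flow: 26

Flow assignment:
  0 → 1: 12/13
  0 → 10: 14/18
  1 → 2: 12/12
  2 → 11: 12/17
  10 → 11: 14/14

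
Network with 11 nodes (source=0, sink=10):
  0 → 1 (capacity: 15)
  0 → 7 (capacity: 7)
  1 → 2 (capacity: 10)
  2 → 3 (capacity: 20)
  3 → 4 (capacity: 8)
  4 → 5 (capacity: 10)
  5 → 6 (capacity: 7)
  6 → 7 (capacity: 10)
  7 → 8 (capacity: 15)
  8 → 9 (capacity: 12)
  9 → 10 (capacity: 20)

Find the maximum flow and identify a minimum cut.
Max flow = 12, Min cut edges: (8,9)

Maximum flow: 12
Minimum cut: (8,9)
Partition: S = [0, 1, 2, 3, 4, 5, 6, 7, 8], T = [9, 10]

Max-flow min-cut theorem verified: both equal 12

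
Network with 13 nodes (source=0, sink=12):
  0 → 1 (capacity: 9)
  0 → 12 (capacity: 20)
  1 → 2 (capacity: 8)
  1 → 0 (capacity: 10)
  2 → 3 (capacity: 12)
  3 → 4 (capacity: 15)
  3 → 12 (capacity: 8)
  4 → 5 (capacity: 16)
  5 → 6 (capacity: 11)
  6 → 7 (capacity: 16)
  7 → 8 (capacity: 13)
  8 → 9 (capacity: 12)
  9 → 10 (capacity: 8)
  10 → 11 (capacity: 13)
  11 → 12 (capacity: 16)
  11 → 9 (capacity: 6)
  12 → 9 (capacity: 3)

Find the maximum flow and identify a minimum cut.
Max flow = 28, Min cut edges: (0,12), (1,2)

Maximum flow: 28
Minimum cut: (0,12), (1,2)
Partition: S = [0, 1], T = [2, 3, 4, 5, 6, 7, 8, 9, 10, 11, 12]

Max-flow min-cut theorem verified: both equal 28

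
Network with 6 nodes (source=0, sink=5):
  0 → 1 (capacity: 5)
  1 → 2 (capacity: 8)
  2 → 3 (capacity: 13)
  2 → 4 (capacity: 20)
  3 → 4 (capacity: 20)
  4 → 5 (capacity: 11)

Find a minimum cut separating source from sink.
Min cut value = 5, edges: (0,1)

Min cut value: 5
Partition: S = [0], T = [1, 2, 3, 4, 5]
Cut edges: (0,1)

By max-flow min-cut theorem, max flow = min cut = 5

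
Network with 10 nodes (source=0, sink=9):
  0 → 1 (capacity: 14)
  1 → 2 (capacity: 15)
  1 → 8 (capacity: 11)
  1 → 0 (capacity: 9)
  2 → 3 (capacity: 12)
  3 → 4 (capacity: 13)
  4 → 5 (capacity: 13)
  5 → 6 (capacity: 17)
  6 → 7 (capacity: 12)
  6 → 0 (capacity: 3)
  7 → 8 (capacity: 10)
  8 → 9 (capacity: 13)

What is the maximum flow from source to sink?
Maximum flow = 13

Max flow: 13

Flow assignment:
  0 → 1: 14/14
  1 → 2: 3/15
  1 → 8: 11/11
  2 → 3: 3/12
  3 → 4: 3/13
  4 → 5: 3/13
  5 → 6: 3/17
  6 → 7: 2/12
  6 → 0: 1/3
  7 → 8: 2/10
  8 → 9: 13/13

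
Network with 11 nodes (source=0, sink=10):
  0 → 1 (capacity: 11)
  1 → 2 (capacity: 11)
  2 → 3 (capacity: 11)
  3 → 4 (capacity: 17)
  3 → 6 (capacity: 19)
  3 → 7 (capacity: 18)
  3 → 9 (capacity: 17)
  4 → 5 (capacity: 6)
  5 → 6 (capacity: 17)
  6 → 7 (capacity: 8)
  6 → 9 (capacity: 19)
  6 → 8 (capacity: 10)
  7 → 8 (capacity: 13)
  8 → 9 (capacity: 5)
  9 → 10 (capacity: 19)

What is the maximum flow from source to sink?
Maximum flow = 11

Max flow: 11

Flow assignment:
  0 → 1: 11/11
  1 → 2: 11/11
  2 → 3: 11/11
  3 → 9: 11/17
  9 → 10: 11/19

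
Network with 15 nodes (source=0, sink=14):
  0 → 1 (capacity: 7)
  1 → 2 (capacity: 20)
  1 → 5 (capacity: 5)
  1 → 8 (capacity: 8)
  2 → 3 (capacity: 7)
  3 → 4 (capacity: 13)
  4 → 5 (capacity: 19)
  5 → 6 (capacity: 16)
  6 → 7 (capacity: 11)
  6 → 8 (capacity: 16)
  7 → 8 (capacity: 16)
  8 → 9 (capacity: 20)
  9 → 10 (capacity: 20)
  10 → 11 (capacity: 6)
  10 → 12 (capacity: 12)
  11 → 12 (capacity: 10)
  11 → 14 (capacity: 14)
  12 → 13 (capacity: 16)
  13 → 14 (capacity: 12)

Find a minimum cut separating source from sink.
Min cut value = 7, edges: (0,1)

Min cut value: 7
Partition: S = [0], T = [1, 2, 3, 4, 5, 6, 7, 8, 9, 10, 11, 12, 13, 14]
Cut edges: (0,1)

By max-flow min-cut theorem, max flow = min cut = 7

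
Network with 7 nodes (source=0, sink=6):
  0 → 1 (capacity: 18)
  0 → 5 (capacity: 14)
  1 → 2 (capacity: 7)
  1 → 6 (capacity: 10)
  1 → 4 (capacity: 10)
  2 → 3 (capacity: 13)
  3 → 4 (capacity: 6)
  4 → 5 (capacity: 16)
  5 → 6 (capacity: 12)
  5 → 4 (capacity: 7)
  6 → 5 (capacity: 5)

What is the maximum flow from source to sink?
Maximum flow = 22

Max flow: 22

Flow assignment:
  0 → 1: 18/18
  0 → 5: 4/14
  1 → 6: 10/10
  1 → 4: 8/10
  4 → 5: 8/16
  5 → 6: 12/12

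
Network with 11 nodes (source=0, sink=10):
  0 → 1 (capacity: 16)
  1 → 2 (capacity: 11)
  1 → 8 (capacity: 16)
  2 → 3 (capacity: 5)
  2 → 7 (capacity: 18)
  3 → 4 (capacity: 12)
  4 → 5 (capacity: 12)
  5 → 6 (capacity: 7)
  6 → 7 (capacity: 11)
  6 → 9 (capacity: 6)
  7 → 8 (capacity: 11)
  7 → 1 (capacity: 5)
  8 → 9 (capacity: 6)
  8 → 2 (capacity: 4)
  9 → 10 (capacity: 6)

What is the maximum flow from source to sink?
Maximum flow = 6

Max flow: 6

Flow assignment:
  0 → 1: 6/16
  1 → 2: 5/11
  1 → 8: 6/16
  2 → 3: 5/5
  3 → 4: 5/12
  4 → 5: 5/12
  5 → 6: 5/7
  6 → 7: 5/11
  7 → 1: 5/5
  8 → 9: 6/6
  9 → 10: 6/6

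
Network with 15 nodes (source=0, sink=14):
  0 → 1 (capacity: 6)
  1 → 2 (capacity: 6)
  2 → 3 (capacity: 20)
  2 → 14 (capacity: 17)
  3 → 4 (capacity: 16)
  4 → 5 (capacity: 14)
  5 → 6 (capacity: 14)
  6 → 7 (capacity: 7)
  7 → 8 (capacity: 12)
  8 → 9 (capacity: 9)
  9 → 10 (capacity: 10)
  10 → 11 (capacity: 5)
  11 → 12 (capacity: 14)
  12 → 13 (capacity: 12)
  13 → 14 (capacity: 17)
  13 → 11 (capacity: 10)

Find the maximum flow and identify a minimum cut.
Max flow = 6, Min cut edges: (1,2)

Maximum flow: 6
Minimum cut: (1,2)
Partition: S = [0, 1], T = [2, 3, 4, 5, 6, 7, 8, 9, 10, 11, 12, 13, 14]

Max-flow min-cut theorem verified: both equal 6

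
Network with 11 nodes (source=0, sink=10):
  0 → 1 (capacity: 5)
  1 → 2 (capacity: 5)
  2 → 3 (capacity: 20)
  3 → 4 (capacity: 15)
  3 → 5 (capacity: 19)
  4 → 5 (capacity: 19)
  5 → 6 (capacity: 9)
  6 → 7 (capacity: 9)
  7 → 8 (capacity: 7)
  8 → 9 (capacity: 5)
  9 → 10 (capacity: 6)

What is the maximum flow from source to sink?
Maximum flow = 5

Max flow: 5

Flow assignment:
  0 → 1: 5/5
  1 → 2: 5/5
  2 → 3: 5/20
  3 → 5: 5/19
  5 → 6: 5/9
  6 → 7: 5/9
  7 → 8: 5/7
  8 → 9: 5/5
  9 → 10: 5/6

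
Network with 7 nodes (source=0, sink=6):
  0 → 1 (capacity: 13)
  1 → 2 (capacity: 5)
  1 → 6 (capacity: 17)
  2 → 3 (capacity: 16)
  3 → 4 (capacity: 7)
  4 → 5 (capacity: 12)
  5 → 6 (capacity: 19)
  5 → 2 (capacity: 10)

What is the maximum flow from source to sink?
Maximum flow = 13

Max flow: 13

Flow assignment:
  0 → 1: 13/13
  1 → 6: 13/17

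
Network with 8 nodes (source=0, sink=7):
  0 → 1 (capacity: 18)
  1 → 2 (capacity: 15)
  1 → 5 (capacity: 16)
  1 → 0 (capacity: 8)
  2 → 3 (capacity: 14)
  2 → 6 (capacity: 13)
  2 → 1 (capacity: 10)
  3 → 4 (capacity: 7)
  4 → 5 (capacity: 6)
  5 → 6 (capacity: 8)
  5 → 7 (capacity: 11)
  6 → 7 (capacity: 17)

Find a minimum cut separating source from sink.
Min cut value = 18, edges: (0,1)

Min cut value: 18
Partition: S = [0], T = [1, 2, 3, 4, 5, 6, 7]
Cut edges: (0,1)

By max-flow min-cut theorem, max flow = min cut = 18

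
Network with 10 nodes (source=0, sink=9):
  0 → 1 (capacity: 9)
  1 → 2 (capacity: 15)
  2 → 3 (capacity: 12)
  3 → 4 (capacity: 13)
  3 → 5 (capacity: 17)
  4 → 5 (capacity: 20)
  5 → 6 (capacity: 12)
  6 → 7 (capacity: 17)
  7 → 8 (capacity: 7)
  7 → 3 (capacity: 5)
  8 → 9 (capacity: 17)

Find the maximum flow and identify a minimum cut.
Max flow = 7, Min cut edges: (7,8)

Maximum flow: 7
Minimum cut: (7,8)
Partition: S = [0, 1, 2, 3, 4, 5, 6, 7], T = [8, 9]

Max-flow min-cut theorem verified: both equal 7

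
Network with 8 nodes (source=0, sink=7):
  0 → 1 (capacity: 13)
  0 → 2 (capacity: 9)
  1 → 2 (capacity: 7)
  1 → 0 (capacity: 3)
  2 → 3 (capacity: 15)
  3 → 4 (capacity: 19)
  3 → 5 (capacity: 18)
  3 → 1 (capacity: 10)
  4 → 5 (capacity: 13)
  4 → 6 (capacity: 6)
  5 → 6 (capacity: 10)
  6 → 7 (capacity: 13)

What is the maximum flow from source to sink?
Maximum flow = 13

Max flow: 13

Flow assignment:
  0 → 1: 5/13
  0 → 2: 8/9
  1 → 2: 7/7
  2 → 3: 15/15
  3 → 4: 13/19
  3 → 1: 2/10
  4 → 5: 7/13
  4 → 6: 6/6
  5 → 6: 7/10
  6 → 7: 13/13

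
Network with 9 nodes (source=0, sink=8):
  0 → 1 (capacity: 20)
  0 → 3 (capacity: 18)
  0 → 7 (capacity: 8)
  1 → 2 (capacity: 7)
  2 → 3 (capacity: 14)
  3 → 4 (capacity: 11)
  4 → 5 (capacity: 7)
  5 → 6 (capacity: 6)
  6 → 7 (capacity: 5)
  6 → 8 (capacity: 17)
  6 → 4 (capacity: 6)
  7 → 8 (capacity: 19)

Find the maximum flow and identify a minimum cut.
Max flow = 14, Min cut edges: (0,7), (5,6)

Maximum flow: 14
Minimum cut: (0,7), (5,6)
Partition: S = [0, 1, 2, 3, 4, 5], T = [6, 7, 8]

Max-flow min-cut theorem verified: both equal 14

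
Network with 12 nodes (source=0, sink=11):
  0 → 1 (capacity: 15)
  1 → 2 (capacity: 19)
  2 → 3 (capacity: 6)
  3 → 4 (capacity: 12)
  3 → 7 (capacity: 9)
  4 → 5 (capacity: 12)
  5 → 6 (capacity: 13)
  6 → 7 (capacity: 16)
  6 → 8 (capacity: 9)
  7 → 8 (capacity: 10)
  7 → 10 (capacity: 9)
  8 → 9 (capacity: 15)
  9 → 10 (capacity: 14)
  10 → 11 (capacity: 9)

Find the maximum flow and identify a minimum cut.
Max flow = 6, Min cut edges: (2,3)

Maximum flow: 6
Minimum cut: (2,3)
Partition: S = [0, 1, 2], T = [3, 4, 5, 6, 7, 8, 9, 10, 11]

Max-flow min-cut theorem verified: both equal 6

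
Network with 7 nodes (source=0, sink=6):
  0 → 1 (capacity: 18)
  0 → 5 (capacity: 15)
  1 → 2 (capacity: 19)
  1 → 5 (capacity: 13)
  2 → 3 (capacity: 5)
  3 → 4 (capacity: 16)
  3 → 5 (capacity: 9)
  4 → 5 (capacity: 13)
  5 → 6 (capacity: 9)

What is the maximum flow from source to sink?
Maximum flow = 9

Max flow: 9

Flow assignment:
  0 → 1: 5/18
  0 → 5: 4/15
  1 → 2: 5/19
  2 → 3: 5/5
  3 → 5: 5/9
  5 → 6: 9/9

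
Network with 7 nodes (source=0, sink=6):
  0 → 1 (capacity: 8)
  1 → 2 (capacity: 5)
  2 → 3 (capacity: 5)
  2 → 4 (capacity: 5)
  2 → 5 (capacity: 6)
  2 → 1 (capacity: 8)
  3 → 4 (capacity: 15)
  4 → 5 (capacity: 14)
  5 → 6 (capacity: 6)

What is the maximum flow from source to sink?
Maximum flow = 5

Max flow: 5

Flow assignment:
  0 → 1: 5/8
  1 → 2: 5/5
  2 → 5: 5/6
  5 → 6: 5/6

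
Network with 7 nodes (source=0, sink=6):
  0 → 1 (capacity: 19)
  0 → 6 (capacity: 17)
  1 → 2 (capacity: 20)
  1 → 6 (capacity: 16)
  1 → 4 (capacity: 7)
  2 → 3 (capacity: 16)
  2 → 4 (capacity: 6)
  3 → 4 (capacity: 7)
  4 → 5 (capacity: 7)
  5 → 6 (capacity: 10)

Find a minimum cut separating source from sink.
Min cut value = 36, edges: (0,1), (0,6)

Min cut value: 36
Partition: S = [0], T = [1, 2, 3, 4, 5, 6]
Cut edges: (0,1), (0,6)

By max-flow min-cut theorem, max flow = min cut = 36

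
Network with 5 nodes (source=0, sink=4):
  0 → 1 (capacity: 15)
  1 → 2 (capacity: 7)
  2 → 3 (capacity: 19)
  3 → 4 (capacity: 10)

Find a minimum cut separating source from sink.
Min cut value = 7, edges: (1,2)

Min cut value: 7
Partition: S = [0, 1], T = [2, 3, 4]
Cut edges: (1,2)

By max-flow min-cut theorem, max flow = min cut = 7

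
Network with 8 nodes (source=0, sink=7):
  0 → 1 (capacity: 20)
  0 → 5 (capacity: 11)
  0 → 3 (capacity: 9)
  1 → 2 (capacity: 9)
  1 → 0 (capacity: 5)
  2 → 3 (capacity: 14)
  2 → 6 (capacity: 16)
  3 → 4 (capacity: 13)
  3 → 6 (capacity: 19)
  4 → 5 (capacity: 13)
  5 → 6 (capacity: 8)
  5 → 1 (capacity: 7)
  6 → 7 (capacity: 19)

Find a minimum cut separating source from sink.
Min cut value = 19, edges: (6,7)

Min cut value: 19
Partition: S = [0, 1, 2, 3, 4, 5, 6], T = [7]
Cut edges: (6,7)

By max-flow min-cut theorem, max flow = min cut = 19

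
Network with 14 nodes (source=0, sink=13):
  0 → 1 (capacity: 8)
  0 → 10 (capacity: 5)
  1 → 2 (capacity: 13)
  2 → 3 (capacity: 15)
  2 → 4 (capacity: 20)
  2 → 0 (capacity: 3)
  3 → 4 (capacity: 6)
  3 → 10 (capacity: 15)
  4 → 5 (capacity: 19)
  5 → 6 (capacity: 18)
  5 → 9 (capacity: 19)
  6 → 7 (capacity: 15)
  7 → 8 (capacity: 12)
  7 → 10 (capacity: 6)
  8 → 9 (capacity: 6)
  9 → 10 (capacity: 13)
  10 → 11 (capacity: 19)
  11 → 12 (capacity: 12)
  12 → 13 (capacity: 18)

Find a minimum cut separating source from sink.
Min cut value = 12, edges: (11,12)

Min cut value: 12
Partition: S = [0, 1, 2, 3, 4, 5, 6, 7, 8, 9, 10, 11], T = [12, 13]
Cut edges: (11,12)

By max-flow min-cut theorem, max flow = min cut = 12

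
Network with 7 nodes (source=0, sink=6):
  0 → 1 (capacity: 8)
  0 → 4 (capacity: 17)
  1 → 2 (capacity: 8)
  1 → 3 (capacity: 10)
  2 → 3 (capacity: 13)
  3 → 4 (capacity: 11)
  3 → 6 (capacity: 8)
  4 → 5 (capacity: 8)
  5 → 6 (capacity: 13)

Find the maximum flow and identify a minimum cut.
Max flow = 16, Min cut edges: (3,6), (4,5)

Maximum flow: 16
Minimum cut: (3,6), (4,5)
Partition: S = [0, 1, 2, 3, 4], T = [5, 6]

Max-flow min-cut theorem verified: both equal 16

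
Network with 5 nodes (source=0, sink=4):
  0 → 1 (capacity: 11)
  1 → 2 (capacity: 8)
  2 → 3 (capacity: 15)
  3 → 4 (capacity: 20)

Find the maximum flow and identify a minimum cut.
Max flow = 8, Min cut edges: (1,2)

Maximum flow: 8
Minimum cut: (1,2)
Partition: S = [0, 1], T = [2, 3, 4]

Max-flow min-cut theorem verified: both equal 8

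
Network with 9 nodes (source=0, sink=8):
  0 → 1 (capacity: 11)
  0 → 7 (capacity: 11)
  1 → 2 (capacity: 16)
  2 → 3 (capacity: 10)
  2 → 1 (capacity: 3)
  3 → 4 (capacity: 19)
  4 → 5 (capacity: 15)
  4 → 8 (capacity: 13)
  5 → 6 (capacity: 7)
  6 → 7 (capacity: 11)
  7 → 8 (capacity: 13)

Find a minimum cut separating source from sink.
Min cut value = 21, edges: (0,7), (2,3)

Min cut value: 21
Partition: S = [0, 1, 2], T = [3, 4, 5, 6, 7, 8]
Cut edges: (0,7), (2,3)

By max-flow min-cut theorem, max flow = min cut = 21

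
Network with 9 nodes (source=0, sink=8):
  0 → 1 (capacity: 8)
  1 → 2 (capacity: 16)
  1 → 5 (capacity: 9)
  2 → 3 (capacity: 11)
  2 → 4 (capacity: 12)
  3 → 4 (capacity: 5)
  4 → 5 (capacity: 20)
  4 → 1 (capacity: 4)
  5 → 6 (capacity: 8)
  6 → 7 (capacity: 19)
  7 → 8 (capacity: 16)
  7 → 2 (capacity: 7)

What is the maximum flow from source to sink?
Maximum flow = 8

Max flow: 8

Flow assignment:
  0 → 1: 8/8
  1 → 5: 8/9
  5 → 6: 8/8
  6 → 7: 8/19
  7 → 8: 8/16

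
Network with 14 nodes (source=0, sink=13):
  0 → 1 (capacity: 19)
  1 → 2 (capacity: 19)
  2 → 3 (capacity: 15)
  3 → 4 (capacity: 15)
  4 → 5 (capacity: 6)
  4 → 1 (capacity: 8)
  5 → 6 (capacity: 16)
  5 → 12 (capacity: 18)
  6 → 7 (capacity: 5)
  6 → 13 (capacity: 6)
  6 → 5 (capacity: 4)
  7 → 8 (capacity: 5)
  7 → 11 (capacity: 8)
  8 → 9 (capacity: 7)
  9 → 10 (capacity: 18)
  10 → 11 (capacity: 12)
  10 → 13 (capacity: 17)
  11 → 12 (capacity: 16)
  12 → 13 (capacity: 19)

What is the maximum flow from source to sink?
Maximum flow = 6

Max flow: 6

Flow assignment:
  0 → 1: 6/19
  1 → 2: 14/19
  2 → 3: 14/15
  3 → 4: 14/15
  4 → 5: 6/6
  4 → 1: 8/8
  5 → 6: 6/16
  6 → 13: 6/6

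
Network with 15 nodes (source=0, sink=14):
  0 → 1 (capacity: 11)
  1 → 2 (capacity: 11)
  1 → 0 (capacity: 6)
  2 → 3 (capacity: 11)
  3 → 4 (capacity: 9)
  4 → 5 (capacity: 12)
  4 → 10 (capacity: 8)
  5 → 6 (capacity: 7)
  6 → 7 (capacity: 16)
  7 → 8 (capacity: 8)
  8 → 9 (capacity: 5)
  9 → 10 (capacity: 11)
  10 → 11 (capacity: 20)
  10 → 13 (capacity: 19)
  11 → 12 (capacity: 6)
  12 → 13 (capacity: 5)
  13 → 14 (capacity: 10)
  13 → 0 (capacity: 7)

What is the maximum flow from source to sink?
Maximum flow = 9

Max flow: 9

Flow assignment:
  0 → 1: 9/11
  1 → 2: 9/11
  2 → 3: 9/11
  3 → 4: 9/9
  4 → 5: 1/12
  4 → 10: 8/8
  5 → 6: 1/7
  6 → 7: 1/16
  7 → 8: 1/8
  8 → 9: 1/5
  9 → 10: 1/11
  10 → 13: 9/19
  13 → 14: 9/10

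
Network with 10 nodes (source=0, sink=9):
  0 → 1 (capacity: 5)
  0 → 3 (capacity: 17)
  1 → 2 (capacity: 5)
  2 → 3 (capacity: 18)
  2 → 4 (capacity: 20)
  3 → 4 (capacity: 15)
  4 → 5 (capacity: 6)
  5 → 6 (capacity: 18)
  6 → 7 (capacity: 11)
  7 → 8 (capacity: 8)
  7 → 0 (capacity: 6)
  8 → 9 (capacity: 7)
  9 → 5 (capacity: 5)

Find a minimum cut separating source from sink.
Min cut value = 6, edges: (4,5)

Min cut value: 6
Partition: S = [0, 1, 2, 3, 4], T = [5, 6, 7, 8, 9]
Cut edges: (4,5)

By max-flow min-cut theorem, max flow = min cut = 6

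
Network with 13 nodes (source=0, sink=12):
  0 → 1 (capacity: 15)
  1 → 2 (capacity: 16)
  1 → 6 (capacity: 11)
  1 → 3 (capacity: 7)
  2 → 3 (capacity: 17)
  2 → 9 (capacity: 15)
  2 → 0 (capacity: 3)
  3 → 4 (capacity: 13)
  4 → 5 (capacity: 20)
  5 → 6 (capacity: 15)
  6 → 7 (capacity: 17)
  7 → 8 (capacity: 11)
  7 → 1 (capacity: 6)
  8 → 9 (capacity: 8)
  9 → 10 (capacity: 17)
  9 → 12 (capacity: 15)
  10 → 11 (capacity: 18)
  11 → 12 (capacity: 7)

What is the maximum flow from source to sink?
Maximum flow = 15

Max flow: 15

Flow assignment:
  0 → 1: 15/15
  1 → 2: 15/16
  2 → 9: 15/15
  9 → 12: 15/15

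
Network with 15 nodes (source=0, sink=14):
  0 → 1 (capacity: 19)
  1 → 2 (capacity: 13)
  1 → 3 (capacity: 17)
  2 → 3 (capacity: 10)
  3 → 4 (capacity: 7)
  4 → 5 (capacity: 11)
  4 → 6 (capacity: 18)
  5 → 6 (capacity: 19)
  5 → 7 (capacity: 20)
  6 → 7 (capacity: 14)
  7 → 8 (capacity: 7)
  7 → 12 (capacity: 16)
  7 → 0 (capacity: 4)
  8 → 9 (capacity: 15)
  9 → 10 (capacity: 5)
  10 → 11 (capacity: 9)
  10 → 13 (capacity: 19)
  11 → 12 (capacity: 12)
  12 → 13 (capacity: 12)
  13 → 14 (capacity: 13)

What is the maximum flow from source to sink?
Maximum flow = 7

Max flow: 7

Flow assignment:
  0 → 1: 7/19
  1 → 3: 7/17
  3 → 4: 7/7
  4 → 5: 7/11
  5 → 7: 7/20
  7 → 12: 7/16
  12 → 13: 7/12
  13 → 14: 7/13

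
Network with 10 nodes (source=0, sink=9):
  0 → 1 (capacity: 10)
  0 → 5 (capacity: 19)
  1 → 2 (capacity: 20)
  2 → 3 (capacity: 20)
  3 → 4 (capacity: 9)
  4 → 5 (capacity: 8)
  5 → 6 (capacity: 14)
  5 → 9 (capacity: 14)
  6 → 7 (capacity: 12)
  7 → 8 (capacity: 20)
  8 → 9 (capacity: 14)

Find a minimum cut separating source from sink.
Min cut value = 26, edges: (5,9), (6,7)

Min cut value: 26
Partition: S = [0, 1, 2, 3, 4, 5, 6], T = [7, 8, 9]
Cut edges: (5,9), (6,7)

By max-flow min-cut theorem, max flow = min cut = 26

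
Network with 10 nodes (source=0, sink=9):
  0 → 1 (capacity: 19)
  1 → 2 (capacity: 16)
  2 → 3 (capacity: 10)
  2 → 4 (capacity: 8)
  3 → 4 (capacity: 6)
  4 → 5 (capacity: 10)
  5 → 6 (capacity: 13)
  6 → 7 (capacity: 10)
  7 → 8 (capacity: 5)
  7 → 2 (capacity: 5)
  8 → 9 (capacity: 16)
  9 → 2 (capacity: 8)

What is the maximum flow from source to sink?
Maximum flow = 5

Max flow: 5

Flow assignment:
  0 → 1: 5/19
  1 → 2: 5/16
  2 → 3: 6/10
  2 → 4: 4/8
  3 → 4: 6/6
  4 → 5: 10/10
  5 → 6: 10/13
  6 → 7: 10/10
  7 → 8: 5/5
  7 → 2: 5/5
  8 → 9: 5/16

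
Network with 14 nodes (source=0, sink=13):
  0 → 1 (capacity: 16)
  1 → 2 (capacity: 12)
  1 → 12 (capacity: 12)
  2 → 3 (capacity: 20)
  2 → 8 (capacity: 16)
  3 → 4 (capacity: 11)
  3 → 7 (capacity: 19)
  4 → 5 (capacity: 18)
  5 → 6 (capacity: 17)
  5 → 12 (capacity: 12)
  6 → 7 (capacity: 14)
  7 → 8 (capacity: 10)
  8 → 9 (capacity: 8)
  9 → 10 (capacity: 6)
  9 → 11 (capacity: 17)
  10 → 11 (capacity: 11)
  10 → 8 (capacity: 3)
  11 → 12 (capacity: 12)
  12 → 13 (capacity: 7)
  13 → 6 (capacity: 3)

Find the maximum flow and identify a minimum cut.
Max flow = 7, Min cut edges: (12,13)

Maximum flow: 7
Minimum cut: (12,13)
Partition: S = [0, 1, 2, 3, 4, 5, 6, 7, 8, 9, 10, 11, 12], T = [13]

Max-flow min-cut theorem verified: both equal 7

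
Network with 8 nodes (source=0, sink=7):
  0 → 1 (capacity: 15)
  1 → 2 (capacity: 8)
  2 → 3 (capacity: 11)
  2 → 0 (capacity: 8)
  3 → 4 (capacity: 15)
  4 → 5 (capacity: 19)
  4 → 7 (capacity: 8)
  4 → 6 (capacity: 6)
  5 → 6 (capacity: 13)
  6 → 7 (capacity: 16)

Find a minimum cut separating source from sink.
Min cut value = 8, edges: (1,2)

Min cut value: 8
Partition: S = [0, 1], T = [2, 3, 4, 5, 6, 7]
Cut edges: (1,2)

By max-flow min-cut theorem, max flow = min cut = 8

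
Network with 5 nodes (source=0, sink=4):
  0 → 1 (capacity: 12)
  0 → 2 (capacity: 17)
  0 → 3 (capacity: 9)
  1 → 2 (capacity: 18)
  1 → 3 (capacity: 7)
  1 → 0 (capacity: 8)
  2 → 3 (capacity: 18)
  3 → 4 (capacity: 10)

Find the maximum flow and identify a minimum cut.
Max flow = 10, Min cut edges: (3,4)

Maximum flow: 10
Minimum cut: (3,4)
Partition: S = [0, 1, 2, 3], T = [4]

Max-flow min-cut theorem verified: both equal 10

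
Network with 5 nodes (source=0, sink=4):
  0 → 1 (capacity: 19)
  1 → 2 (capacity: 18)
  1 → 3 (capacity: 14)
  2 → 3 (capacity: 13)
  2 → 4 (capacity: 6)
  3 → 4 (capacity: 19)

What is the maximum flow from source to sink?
Maximum flow = 19

Max flow: 19

Flow assignment:
  0 → 1: 19/19
  1 → 2: 18/18
  1 → 3: 1/14
  2 → 3: 12/13
  2 → 4: 6/6
  3 → 4: 13/19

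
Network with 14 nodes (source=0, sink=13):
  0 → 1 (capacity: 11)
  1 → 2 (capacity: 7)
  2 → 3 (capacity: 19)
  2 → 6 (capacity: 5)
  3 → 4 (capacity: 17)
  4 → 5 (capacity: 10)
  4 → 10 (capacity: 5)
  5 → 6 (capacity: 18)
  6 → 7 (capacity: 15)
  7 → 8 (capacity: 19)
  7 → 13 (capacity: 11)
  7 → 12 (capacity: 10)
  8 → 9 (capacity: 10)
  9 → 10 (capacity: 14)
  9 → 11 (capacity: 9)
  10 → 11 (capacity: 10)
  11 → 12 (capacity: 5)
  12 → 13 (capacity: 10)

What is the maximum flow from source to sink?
Maximum flow = 7

Max flow: 7

Flow assignment:
  0 → 1: 7/11
  1 → 2: 7/7
  2 → 3: 2/19
  2 → 6: 5/5
  3 → 4: 2/17
  4 → 5: 2/10
  5 → 6: 2/18
  6 → 7: 7/15
  7 → 13: 7/11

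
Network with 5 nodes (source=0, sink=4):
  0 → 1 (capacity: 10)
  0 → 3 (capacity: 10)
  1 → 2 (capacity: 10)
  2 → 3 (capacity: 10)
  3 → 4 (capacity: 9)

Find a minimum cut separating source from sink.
Min cut value = 9, edges: (3,4)

Min cut value: 9
Partition: S = [0, 1, 2, 3], T = [4]
Cut edges: (3,4)

By max-flow min-cut theorem, max flow = min cut = 9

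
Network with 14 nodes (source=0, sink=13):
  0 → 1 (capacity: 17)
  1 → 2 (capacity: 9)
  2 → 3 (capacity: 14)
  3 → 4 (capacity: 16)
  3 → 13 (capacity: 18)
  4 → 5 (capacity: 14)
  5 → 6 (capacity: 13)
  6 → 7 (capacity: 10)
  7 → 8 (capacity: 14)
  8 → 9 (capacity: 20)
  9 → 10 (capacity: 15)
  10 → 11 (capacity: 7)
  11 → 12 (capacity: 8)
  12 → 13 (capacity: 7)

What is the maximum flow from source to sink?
Maximum flow = 9

Max flow: 9

Flow assignment:
  0 → 1: 9/17
  1 → 2: 9/9
  2 → 3: 9/14
  3 → 13: 9/18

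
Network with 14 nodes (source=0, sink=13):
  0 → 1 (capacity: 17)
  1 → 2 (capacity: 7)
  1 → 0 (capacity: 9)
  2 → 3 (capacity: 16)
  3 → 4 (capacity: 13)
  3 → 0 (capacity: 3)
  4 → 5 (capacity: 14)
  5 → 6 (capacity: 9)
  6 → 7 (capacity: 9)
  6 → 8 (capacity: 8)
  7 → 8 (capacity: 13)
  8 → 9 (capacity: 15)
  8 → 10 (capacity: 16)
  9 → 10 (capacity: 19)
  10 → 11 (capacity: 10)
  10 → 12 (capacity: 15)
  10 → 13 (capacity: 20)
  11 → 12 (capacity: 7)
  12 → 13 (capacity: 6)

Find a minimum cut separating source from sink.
Min cut value = 7, edges: (1,2)

Min cut value: 7
Partition: S = [0, 1], T = [2, 3, 4, 5, 6, 7, 8, 9, 10, 11, 12, 13]
Cut edges: (1,2)

By max-flow min-cut theorem, max flow = min cut = 7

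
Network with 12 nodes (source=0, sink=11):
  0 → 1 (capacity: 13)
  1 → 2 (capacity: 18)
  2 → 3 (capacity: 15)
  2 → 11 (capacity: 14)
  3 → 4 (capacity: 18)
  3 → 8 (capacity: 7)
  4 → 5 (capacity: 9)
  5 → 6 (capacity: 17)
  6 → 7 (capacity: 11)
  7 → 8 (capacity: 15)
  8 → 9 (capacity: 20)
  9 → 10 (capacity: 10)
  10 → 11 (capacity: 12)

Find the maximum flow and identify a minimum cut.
Max flow = 13, Min cut edges: (0,1)

Maximum flow: 13
Minimum cut: (0,1)
Partition: S = [0], T = [1, 2, 3, 4, 5, 6, 7, 8, 9, 10, 11]

Max-flow min-cut theorem verified: both equal 13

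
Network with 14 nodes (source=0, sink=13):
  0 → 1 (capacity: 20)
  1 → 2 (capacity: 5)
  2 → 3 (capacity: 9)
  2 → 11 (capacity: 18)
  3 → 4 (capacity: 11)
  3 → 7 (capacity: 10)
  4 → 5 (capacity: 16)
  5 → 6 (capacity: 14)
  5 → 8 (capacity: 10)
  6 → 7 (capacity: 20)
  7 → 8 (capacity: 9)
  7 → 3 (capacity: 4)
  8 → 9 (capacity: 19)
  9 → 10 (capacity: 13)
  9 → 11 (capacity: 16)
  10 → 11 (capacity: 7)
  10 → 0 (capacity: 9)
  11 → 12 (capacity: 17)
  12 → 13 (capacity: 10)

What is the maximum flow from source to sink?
Maximum flow = 5

Max flow: 5

Flow assignment:
  0 → 1: 5/20
  1 → 2: 5/5
  2 → 11: 5/18
  11 → 12: 5/17
  12 → 13: 5/10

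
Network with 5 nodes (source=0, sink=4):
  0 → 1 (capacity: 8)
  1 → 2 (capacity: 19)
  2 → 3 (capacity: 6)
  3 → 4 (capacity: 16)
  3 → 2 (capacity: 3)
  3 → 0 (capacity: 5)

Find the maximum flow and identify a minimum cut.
Max flow = 6, Min cut edges: (2,3)

Maximum flow: 6
Minimum cut: (2,3)
Partition: S = [0, 1, 2], T = [3, 4]

Max-flow min-cut theorem verified: both equal 6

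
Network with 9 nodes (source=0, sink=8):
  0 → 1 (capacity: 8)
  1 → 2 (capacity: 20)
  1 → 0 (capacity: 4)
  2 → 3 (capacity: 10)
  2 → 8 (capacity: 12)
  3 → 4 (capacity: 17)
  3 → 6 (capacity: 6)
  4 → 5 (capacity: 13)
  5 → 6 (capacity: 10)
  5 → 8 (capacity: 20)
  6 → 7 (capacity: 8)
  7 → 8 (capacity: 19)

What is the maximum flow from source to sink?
Maximum flow = 8

Max flow: 8

Flow assignment:
  0 → 1: 8/8
  1 → 2: 8/20
  2 → 8: 8/12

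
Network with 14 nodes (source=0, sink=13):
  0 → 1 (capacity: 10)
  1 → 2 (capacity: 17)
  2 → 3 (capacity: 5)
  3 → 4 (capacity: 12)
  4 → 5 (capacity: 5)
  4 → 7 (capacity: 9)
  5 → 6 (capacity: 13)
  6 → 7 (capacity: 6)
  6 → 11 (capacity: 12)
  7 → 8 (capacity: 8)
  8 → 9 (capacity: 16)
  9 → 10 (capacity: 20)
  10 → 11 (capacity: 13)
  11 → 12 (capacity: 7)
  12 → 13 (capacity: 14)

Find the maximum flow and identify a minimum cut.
Max flow = 5, Min cut edges: (2,3)

Maximum flow: 5
Minimum cut: (2,3)
Partition: S = [0, 1, 2], T = [3, 4, 5, 6, 7, 8, 9, 10, 11, 12, 13]

Max-flow min-cut theorem verified: both equal 5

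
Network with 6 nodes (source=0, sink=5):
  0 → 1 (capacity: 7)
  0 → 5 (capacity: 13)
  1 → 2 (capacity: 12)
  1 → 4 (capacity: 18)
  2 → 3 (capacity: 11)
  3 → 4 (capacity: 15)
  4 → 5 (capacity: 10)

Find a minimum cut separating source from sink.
Min cut value = 20, edges: (0,1), (0,5)

Min cut value: 20
Partition: S = [0], T = [1, 2, 3, 4, 5]
Cut edges: (0,1), (0,5)

By max-flow min-cut theorem, max flow = min cut = 20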